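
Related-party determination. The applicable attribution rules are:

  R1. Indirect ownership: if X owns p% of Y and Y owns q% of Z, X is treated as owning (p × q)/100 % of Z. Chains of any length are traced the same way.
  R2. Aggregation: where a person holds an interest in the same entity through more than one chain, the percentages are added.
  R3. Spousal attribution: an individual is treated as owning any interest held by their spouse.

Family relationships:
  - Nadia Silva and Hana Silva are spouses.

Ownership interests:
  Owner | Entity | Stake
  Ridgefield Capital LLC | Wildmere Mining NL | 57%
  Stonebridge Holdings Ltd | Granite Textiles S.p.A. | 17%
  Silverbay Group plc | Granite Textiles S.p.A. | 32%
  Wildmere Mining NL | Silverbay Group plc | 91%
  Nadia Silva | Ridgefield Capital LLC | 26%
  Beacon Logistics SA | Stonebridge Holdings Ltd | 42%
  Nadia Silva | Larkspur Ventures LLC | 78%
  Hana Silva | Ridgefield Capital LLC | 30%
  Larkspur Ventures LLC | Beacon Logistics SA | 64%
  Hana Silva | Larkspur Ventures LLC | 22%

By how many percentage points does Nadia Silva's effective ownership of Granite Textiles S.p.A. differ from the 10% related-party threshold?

By spousal attribution (R3), Nadia Silva is treated as also owning Hana Silva's interest in Larkspur Ventures LLC, giving 78% + 22% = 100%.
By spousal attribution (R3), Nadia Silva is treated as also owning Hana Silva's interest in Ridgefield Capital LLC, giving 26% + 30% = 56%.
Chain via Larkspur Ventures LLC → Beacon Logistics SA → Stonebridge Holdings Ltd (R1): 100% × 64% × 42% × 17% = 4.5696% of Granite Textiles S.p.A.
Chain via Ridgefield Capital LLC → Wildmere Mining NL → Silverbay Group plc (R1): 56% × 57% × 91% × 32% = 9.295104% of Granite Textiles S.p.A.
Aggregating (R2): 4.5696% + 9.295104% = 13.864704%.
13.864704% exceeds the 10% threshold by 3.864704 percentage points.

3.864704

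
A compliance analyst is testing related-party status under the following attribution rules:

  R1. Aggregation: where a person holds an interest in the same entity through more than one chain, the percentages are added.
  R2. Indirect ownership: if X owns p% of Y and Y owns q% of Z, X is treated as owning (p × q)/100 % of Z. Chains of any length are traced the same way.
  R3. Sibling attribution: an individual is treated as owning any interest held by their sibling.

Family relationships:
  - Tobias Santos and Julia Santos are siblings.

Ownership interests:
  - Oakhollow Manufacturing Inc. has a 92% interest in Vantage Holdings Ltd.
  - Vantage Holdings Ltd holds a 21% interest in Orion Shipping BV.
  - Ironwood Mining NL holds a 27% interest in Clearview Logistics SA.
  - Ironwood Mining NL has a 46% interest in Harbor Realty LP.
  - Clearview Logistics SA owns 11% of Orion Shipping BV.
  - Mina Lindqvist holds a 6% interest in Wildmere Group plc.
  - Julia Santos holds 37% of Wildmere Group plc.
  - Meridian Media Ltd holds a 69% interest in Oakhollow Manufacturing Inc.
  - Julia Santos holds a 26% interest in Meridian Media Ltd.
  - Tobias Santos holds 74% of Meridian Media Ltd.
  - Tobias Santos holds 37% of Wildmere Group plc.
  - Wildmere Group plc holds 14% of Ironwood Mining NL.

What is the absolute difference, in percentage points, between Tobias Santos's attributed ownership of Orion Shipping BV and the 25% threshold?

11.361508

By sibling attribution (R3), Tobias Santos is treated as also owning Julia Santos's interest in Meridian Media Ltd, giving 74% + 26% = 100%.
By sibling attribution (R3), Tobias Santos is treated as also owning Julia Santos's interest in Wildmere Group plc, giving 37% + 37% = 74%.
Chain via Meridian Media Ltd → Oakhollow Manufacturing Inc. → Vantage Holdings Ltd (R2): 100% × 69% × 92% × 21% = 13.3308% of Orion Shipping BV.
Chain via Wildmere Group plc → Ironwood Mining NL → Clearview Logistics SA (R2): 74% × 14% × 27% × 11% = 0.307692% of Orion Shipping BV.
Aggregating (R1): 13.3308% + 0.307692% = 13.638492%.
13.638492% falls short of the 25% threshold by 11.361508 percentage points.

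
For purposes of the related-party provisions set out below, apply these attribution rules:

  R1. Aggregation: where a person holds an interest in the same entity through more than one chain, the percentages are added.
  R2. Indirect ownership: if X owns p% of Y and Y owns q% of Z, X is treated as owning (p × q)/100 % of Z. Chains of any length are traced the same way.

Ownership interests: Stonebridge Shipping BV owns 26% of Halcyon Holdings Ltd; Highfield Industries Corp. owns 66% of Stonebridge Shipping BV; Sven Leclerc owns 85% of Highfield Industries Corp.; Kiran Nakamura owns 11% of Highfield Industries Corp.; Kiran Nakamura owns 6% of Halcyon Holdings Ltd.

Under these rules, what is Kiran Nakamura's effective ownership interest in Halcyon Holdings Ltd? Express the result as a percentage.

7.8876%

Chain via Highfield Industries Corp. → Stonebridge Shipping BV (R2): 11% × 66% × 26% = 1.8876% of Halcyon Holdings Ltd.
Direct interest in Halcyon Holdings Ltd: 6%.
Aggregating (R1): 1.8876% + 6% = 7.8876%.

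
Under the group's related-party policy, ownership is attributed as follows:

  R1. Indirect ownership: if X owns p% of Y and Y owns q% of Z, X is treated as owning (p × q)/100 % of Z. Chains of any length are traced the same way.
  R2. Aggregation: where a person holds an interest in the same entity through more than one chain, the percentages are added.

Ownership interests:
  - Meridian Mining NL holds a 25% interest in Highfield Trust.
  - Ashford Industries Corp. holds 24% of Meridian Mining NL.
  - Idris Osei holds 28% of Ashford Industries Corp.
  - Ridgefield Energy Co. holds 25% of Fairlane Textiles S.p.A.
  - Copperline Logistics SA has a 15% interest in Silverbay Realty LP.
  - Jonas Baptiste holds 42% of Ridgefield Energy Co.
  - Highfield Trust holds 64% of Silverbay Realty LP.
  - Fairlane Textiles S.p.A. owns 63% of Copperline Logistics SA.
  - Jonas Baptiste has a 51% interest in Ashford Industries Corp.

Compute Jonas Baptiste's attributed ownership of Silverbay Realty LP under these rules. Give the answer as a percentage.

Chain via Ashford Industries Corp. → Meridian Mining NL → Highfield Trust (R1): 51% × 24% × 25% × 64% = 1.9584% of Silverbay Realty LP.
Chain via Ridgefield Energy Co. → Fairlane Textiles S.p.A. → Copperline Logistics SA (R1): 42% × 25% × 63% × 15% = 0.99225% of Silverbay Realty LP.
Aggregating (R2): 1.9584% + 0.99225% = 2.95065%.

2.95065%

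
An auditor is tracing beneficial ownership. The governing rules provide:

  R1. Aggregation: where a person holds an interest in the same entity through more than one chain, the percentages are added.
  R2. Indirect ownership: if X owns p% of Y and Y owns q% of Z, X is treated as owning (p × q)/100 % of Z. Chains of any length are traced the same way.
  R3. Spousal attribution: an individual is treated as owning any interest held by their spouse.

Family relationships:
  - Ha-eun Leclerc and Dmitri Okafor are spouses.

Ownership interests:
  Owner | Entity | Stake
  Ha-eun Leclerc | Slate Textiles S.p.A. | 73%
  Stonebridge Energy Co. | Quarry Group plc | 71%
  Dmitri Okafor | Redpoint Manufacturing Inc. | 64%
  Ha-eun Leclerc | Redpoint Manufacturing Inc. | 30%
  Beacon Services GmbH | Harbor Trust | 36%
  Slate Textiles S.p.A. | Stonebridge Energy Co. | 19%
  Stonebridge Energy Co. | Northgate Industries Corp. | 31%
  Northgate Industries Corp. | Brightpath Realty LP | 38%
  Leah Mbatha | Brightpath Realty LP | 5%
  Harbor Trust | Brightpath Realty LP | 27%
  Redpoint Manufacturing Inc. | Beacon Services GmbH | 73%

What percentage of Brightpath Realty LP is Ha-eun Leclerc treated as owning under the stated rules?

8.30375%

By spousal attribution (R3), Ha-eun Leclerc is treated as also owning Dmitri Okafor's interest in Redpoint Manufacturing Inc, giving 30% + 64% = 94%.
Chain via Slate Textiles S.p.A. → Stonebridge Energy Co. → Northgate Industries Corp. (R2): 73% × 19% × 31% × 38% = 1.633886% of Brightpath Realty LP.
Chain via Redpoint Manufacturing Inc. → Beacon Services GmbH → Harbor Trust (R2): 94% × 73% × 36% × 27% = 6.669864% of Brightpath Realty LP.
Aggregating (R1): 1.633886% + 6.669864% = 8.30375%.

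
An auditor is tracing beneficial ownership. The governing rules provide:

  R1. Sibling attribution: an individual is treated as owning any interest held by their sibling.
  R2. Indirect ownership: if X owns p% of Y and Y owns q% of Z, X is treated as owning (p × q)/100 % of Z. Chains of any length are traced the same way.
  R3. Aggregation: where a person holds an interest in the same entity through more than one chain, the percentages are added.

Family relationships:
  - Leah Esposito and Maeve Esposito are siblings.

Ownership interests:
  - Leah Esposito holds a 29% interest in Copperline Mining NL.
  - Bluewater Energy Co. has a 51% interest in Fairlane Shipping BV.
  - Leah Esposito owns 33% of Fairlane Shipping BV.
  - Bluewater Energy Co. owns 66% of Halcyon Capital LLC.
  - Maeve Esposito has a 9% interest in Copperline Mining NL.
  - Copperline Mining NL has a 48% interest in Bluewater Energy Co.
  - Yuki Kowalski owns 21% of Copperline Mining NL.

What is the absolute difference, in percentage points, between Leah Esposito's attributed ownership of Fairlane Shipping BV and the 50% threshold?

7.6976

By sibling attribution (R1), Leah Esposito is treated as also owning Maeve Esposito's interest in Copperline Mining NL, giving 29% + 9% = 38%.
Chain via Copperline Mining NL → Bluewater Energy Co. (R2): 38% × 48% × 51% = 9.3024% of Fairlane Shipping BV.
Direct interest in Fairlane Shipping BV: 33%.
Aggregating (R3): 9.3024% + 33% = 42.3024%.
42.3024% falls short of the 50% threshold by 7.6976 percentage points.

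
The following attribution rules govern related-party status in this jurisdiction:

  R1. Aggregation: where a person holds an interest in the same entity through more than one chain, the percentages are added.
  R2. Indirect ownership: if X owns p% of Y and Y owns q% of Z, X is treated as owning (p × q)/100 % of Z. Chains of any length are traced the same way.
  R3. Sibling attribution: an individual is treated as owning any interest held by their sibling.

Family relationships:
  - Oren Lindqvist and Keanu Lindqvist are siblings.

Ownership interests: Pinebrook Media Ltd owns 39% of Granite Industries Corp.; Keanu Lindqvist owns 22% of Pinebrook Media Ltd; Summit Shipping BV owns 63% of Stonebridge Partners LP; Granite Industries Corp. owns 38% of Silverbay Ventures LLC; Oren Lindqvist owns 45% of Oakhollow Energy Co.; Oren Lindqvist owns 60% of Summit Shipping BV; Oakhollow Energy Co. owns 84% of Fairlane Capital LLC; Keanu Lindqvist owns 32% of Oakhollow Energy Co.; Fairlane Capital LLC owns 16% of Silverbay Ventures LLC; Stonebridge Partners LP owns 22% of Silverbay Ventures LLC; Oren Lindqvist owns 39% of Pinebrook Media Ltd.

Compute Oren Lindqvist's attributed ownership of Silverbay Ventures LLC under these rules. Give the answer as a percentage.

By sibling attribution (R3), Oren Lindqvist is treated as also owning Keanu Lindqvist's interest in Oakhollow Energy Co, giving 45% + 32% = 77%.
By sibling attribution (R3), Oren Lindqvist is treated as also owning Keanu Lindqvist's interest in Pinebrook Media Ltd, giving 39% + 22% = 61%.
Chain via Summit Shipping BV → Stonebridge Partners LP (R2): 60% × 63% × 22% = 8.316% of Silverbay Ventures LLC.
Chain via Oakhollow Energy Co. → Fairlane Capital LLC (R2): 77% × 84% × 16% = 10.3488% of Silverbay Ventures LLC.
Chain via Pinebrook Media Ltd → Granite Industries Corp. (R2): 61% × 39% × 38% = 9.0402% of Silverbay Ventures LLC.
Aggregating (R1): 8.316% + 10.3488% + 9.0402% = 27.705%.

27.705%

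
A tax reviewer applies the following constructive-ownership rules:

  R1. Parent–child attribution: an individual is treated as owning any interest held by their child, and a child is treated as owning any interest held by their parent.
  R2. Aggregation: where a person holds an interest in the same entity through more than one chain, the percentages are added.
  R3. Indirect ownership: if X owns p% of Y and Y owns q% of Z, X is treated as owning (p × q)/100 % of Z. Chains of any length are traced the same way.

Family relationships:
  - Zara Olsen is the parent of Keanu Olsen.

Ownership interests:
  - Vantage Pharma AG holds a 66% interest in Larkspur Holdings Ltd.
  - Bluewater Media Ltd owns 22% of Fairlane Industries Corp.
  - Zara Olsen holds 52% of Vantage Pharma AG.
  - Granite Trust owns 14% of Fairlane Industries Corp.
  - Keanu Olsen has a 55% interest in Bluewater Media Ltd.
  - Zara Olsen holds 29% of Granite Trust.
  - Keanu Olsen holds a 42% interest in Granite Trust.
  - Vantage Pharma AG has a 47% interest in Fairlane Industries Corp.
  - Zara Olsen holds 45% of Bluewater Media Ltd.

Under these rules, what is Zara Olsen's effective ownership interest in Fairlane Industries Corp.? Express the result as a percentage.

56.38%

By parent–child attribution (R1), Zara Olsen is treated as also owning Keanu Olsen's interest in Granite Trust, giving 29% + 42% = 71%.
By parent–child attribution (R1), Zara Olsen is treated as also owning Keanu Olsen's interest in Bluewater Media Ltd, giving 45% + 55% = 100%.
Chain via Granite Trust (R3): 71% × 14% = 9.94% of Fairlane Industries Corp.
Chain via Bluewater Media Ltd (R3): 100% × 22% = 22% of Fairlane Industries Corp.
Chain via Vantage Pharma AG (R3): 52% × 47% = 24.44% of Fairlane Industries Corp.
Aggregating (R2): 9.94% + 22% + 24.44% = 56.38%.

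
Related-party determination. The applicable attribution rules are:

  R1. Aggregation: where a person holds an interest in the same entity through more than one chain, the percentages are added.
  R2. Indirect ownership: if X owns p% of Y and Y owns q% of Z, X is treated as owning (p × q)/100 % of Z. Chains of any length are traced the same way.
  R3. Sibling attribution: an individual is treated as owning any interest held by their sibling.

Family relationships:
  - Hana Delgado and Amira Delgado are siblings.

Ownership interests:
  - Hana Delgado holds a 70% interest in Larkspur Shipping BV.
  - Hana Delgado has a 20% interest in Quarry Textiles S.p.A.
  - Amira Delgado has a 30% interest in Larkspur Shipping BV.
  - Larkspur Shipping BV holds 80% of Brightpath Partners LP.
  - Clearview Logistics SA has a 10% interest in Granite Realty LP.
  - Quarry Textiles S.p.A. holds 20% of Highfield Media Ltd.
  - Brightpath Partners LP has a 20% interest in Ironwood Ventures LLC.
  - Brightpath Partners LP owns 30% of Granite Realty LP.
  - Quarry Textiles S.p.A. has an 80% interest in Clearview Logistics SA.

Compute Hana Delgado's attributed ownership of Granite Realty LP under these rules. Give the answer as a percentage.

25.6%

By sibling attribution (R3), Hana Delgado is treated as also owning Amira Delgado's interest in Larkspur Shipping BV, giving 70% + 30% = 100%.
Chain via Larkspur Shipping BV → Brightpath Partners LP (R2): 100% × 80% × 30% = 24% of Granite Realty LP.
Chain via Quarry Textiles S.p.A. → Clearview Logistics SA (R2): 20% × 80% × 10% = 1.6% of Granite Realty LP.
Aggregating (R1): 24% + 1.6% = 25.6%.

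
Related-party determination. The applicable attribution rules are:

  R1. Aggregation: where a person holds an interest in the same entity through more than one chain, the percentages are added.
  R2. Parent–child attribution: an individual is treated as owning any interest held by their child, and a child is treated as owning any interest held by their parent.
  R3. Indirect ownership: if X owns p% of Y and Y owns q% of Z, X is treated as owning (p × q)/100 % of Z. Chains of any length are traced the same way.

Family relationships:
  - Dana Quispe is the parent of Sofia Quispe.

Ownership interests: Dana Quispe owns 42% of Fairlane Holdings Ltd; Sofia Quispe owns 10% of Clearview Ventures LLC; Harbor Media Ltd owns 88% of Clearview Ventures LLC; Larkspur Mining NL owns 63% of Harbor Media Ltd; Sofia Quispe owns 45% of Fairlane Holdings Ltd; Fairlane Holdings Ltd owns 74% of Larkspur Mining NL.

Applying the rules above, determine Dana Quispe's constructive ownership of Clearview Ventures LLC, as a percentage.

45.692272%

By parent–child attribution (R2), Dana Quispe is treated as also owning Sofia Quispe's interest in Fairlane Holdings Ltd, giving 42% + 45% = 87%.
By parent–child attribution (R2), Dana Quispe is treated as owning Sofia Quispe's 10% interest in Clearview Ventures LLC.
Chain via Fairlane Holdings Ltd → Larkspur Mining NL → Harbor Media Ltd (R3): 87% × 74% × 63% × 88% = 35.692272% of Clearview Ventures LLC.
Direct interest in Clearview Ventures LLC: 10%.
Aggregating (R1): 35.692272% + 10% = 45.692272%.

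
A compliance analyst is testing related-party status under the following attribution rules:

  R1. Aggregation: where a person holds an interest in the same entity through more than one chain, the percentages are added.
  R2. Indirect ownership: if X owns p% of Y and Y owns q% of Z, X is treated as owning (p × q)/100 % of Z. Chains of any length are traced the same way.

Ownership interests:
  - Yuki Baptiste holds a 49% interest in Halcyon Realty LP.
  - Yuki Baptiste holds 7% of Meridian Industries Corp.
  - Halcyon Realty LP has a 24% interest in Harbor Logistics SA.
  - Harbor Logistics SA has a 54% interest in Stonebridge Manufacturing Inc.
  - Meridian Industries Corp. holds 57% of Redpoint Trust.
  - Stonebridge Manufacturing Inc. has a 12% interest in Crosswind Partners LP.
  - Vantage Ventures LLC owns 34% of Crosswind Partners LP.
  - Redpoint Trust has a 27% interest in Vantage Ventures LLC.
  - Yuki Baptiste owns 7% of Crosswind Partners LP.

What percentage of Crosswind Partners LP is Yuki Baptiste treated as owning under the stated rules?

Chain via Halcyon Realty LP → Harbor Logistics SA → Stonebridge Manufacturing Inc. (R2): 49% × 24% × 54% × 12% = 0.762048% of Crosswind Partners LP.
Chain via Meridian Industries Corp. → Redpoint Trust → Vantage Ventures LLC (R2): 7% × 57% × 27% × 34% = 0.366282% of Crosswind Partners LP.
Direct interest in Crosswind Partners LP: 7%.
Aggregating (R1): 0.762048% + 0.366282% + 7% = 8.12833%.

8.12833%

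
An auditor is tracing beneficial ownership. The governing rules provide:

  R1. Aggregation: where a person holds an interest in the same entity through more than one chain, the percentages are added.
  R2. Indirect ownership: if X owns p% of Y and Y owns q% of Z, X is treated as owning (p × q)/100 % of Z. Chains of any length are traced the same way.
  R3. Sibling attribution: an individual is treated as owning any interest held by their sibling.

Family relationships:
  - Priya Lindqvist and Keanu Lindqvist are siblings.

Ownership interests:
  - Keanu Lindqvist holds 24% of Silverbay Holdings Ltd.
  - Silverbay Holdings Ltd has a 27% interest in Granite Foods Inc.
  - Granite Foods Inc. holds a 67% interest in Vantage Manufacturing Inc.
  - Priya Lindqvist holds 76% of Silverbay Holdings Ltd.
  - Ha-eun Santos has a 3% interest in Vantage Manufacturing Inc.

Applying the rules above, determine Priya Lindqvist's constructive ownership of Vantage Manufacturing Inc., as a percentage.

By sibling attribution (R3), Priya Lindqvist is treated as also owning Keanu Lindqvist's interest in Silverbay Holdings Ltd, giving 76% + 24% = 100%.
Chain via Silverbay Holdings Ltd → Granite Foods Inc. (R2): 100% × 27% × 67% = 18.09% of Vantage Manufacturing Inc.

18.09%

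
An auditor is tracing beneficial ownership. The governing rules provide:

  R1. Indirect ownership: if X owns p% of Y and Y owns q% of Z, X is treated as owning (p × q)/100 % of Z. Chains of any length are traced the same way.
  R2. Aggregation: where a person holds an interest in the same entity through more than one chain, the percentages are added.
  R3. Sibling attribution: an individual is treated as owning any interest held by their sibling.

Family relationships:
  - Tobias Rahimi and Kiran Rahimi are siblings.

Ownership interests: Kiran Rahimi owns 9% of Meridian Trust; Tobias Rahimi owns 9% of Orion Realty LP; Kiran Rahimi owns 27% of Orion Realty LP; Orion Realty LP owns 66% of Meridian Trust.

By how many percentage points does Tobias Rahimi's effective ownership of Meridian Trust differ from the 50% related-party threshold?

By sibling attribution (R3), Tobias Rahimi is treated as also owning Kiran Rahimi's interest in Orion Realty LP, giving 9% + 27% = 36%.
By sibling attribution (R3), Tobias Rahimi is treated as owning Kiran Rahimi's 9% interest in Meridian Trust.
Chain via Orion Realty LP (R1): 36% × 66% = 23.76% of Meridian Trust.
Direct interest in Meridian Trust: 9%.
Aggregating (R2): 23.76% + 9% = 32.76%.
32.76% falls short of the 50% threshold by 17.24 percentage points.

17.24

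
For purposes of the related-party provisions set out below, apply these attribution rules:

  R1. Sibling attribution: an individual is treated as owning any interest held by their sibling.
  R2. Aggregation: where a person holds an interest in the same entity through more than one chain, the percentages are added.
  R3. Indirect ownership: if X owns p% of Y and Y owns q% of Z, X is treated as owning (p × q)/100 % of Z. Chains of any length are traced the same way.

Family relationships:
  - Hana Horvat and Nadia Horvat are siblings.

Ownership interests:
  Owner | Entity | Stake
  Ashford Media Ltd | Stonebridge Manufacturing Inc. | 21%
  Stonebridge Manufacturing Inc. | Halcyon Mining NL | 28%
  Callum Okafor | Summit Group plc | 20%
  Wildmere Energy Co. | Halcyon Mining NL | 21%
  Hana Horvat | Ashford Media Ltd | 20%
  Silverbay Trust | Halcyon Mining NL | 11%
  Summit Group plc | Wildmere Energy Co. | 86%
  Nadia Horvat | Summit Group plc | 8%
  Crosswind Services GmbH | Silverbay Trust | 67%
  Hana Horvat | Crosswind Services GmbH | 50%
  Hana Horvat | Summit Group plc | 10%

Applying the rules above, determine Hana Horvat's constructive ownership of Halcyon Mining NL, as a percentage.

By sibling attribution (R1), Hana Horvat is treated as also owning Nadia Horvat's interest in Summit Group plc, giving 10% + 8% = 18%.
Chain via Crosswind Services GmbH → Silverbay Trust (R3): 50% × 67% × 11% = 3.685% of Halcyon Mining NL.
Chain via Ashford Media Ltd → Stonebridge Manufacturing Inc. (R3): 20% × 21% × 28% = 1.176% of Halcyon Mining NL.
Chain via Summit Group plc → Wildmere Energy Co. (R3): 18% × 86% × 21% = 3.2508% of Halcyon Mining NL.
Aggregating (R2): 3.685% + 1.176% + 3.2508% = 8.1118%.

8.1118%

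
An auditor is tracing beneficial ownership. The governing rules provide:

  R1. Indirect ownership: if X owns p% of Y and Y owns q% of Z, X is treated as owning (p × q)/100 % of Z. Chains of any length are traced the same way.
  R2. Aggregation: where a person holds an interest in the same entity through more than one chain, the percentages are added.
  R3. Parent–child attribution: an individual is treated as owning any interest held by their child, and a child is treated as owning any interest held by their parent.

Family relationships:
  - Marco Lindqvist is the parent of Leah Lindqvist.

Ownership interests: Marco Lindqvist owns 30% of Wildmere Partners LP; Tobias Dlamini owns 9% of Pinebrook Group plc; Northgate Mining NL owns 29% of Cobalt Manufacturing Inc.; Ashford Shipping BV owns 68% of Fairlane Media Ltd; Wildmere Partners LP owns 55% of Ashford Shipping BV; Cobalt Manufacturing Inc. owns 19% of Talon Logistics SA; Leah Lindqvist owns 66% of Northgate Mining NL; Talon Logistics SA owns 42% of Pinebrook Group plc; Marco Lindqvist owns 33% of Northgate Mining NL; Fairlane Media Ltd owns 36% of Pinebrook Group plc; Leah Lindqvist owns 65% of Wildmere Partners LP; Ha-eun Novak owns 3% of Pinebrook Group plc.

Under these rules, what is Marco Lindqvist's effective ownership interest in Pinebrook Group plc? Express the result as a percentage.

15.081858%

By parent–child attribution (R3), Marco Lindqvist is treated as also owning Leah Lindqvist's interest in Northgate Mining NL, giving 33% + 66% = 99%.
By parent–child attribution (R3), Marco Lindqvist is treated as also owning Leah Lindqvist's interest in Wildmere Partners LP, giving 30% + 65% = 95%.
Chain via Northgate Mining NL → Cobalt Manufacturing Inc. → Talon Logistics SA (R1): 99% × 29% × 19% × 42% = 2.291058% of Pinebrook Group plc.
Chain via Wildmere Partners LP → Ashford Shipping BV → Fairlane Media Ltd (R1): 95% × 55% × 68% × 36% = 12.7908% of Pinebrook Group plc.
Aggregating (R2): 2.291058% + 12.7908% = 15.081858%.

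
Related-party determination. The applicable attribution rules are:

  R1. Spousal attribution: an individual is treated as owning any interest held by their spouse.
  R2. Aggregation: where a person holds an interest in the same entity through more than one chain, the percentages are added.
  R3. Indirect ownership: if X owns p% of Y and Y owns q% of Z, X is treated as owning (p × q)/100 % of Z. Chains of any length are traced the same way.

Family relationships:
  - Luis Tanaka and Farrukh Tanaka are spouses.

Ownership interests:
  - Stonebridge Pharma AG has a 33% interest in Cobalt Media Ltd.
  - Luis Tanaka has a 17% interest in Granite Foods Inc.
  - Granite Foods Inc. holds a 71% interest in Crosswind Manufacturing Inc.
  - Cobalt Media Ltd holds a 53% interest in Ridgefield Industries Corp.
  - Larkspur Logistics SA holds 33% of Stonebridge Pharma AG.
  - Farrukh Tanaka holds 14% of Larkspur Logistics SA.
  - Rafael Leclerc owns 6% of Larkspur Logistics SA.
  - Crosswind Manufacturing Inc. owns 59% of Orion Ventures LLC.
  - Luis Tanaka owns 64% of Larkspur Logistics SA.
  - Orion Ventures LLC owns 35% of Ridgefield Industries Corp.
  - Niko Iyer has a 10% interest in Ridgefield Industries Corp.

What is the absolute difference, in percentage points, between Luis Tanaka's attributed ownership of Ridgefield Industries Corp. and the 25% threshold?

By spousal attribution (R1), Luis Tanaka is treated as also owning Farrukh Tanaka's interest in Larkspur Logistics SA, giving 64% + 14% = 78%.
Chain via Granite Foods Inc. → Crosswind Manufacturing Inc. → Orion Ventures LLC (R3): 17% × 71% × 59% × 35% = 2.492455% of Ridgefield Industries Corp.
Chain via Larkspur Logistics SA → Stonebridge Pharma AG → Cobalt Media Ltd (R3): 78% × 33% × 33% × 53% = 4.501926% of Ridgefield Industries Corp.
Aggregating (R2): 2.492455% + 4.501926% = 6.994381%.
6.994381% falls short of the 25% threshold by 18.005619 percentage points.

18.005619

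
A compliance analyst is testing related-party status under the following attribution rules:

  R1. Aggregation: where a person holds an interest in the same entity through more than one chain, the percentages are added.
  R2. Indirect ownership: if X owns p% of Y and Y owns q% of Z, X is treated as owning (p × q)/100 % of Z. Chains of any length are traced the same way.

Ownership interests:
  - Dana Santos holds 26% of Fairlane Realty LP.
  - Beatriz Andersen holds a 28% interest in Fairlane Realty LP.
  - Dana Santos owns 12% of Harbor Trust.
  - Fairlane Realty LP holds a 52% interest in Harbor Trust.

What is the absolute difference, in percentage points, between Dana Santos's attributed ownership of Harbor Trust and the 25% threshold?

0.52

Chain via Fairlane Realty LP (R2): 26% × 52% = 13.52% of Harbor Trust.
Direct interest in Harbor Trust: 12%.
Aggregating (R1): 13.52% + 12% = 25.52%.
25.52% exceeds the 25% threshold by 0.52 percentage points.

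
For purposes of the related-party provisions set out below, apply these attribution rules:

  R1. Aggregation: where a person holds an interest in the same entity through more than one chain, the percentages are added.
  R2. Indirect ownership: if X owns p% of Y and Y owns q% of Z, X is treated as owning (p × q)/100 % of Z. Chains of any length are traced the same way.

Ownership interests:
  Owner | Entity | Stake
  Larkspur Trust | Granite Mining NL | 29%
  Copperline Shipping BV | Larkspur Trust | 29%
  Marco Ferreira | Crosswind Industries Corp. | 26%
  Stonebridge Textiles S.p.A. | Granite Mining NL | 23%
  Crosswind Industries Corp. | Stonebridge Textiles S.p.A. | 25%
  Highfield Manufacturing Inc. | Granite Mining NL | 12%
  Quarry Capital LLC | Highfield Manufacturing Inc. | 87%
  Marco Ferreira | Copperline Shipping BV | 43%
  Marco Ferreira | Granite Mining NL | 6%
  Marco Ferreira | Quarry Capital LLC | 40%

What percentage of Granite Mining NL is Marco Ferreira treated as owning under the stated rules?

15.2873%

Chain via Quarry Capital LLC → Highfield Manufacturing Inc. (R2): 40% × 87% × 12% = 4.176% of Granite Mining NL.
Chain via Copperline Shipping BV → Larkspur Trust (R2): 43% × 29% × 29% = 3.6163% of Granite Mining NL.
Chain via Crosswind Industries Corp. → Stonebridge Textiles S.p.A. (R2): 26% × 25% × 23% = 1.495% of Granite Mining NL.
Direct interest in Granite Mining NL: 6%.
Aggregating (R1): 4.176% + 3.6163% + 1.495% + 6% = 15.2873%.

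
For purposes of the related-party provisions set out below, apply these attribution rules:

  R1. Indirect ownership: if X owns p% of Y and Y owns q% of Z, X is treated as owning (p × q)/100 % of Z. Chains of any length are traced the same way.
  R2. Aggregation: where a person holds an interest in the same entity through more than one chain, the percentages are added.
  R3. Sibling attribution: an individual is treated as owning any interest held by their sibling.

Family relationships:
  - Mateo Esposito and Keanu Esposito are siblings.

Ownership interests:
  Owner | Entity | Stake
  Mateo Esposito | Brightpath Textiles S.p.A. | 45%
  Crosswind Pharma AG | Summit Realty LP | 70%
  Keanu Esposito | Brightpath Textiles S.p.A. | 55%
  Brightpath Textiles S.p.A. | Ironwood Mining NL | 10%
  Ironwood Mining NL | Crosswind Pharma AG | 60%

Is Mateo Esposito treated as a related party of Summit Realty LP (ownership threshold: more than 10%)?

No

By sibling attribution (R3), Mateo Esposito is treated as also owning Keanu Esposito's interest in Brightpath Textiles S.p.A, giving 45% + 55% = 100%.
Chain via Brightpath Textiles S.p.A. → Ironwood Mining NL → Crosswind Pharma AG (R1): 100% × 10% × 60% × 70% = 4.2% of Summit Realty LP.
4.2% does not exceed the 10% threshold, so Mateo is not a related party to Summit Realty LP.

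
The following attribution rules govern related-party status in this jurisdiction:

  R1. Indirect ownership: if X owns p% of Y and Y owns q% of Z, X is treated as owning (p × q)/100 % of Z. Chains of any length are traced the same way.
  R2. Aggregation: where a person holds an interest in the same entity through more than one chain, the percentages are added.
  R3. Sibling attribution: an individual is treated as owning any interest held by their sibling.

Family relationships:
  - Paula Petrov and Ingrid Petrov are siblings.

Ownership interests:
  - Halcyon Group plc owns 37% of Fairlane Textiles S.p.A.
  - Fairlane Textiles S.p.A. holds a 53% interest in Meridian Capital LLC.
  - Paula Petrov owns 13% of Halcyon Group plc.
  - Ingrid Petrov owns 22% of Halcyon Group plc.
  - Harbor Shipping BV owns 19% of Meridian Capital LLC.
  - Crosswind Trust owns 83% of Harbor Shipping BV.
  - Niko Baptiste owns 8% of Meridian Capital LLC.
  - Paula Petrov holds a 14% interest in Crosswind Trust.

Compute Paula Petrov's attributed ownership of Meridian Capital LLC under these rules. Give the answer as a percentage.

By sibling attribution (R3), Paula Petrov is treated as also owning Ingrid Petrov's interest in Halcyon Group plc, giving 13% + 22% = 35%.
Chain via Halcyon Group plc → Fairlane Textiles S.p.A. (R1): 35% × 37% × 53% = 6.8635% of Meridian Capital LLC.
Chain via Crosswind Trust → Harbor Shipping BV (R1): 14% × 83% × 19% = 2.2078% of Meridian Capital LLC.
Aggregating (R2): 6.8635% + 2.2078% = 9.0713%.

9.0713%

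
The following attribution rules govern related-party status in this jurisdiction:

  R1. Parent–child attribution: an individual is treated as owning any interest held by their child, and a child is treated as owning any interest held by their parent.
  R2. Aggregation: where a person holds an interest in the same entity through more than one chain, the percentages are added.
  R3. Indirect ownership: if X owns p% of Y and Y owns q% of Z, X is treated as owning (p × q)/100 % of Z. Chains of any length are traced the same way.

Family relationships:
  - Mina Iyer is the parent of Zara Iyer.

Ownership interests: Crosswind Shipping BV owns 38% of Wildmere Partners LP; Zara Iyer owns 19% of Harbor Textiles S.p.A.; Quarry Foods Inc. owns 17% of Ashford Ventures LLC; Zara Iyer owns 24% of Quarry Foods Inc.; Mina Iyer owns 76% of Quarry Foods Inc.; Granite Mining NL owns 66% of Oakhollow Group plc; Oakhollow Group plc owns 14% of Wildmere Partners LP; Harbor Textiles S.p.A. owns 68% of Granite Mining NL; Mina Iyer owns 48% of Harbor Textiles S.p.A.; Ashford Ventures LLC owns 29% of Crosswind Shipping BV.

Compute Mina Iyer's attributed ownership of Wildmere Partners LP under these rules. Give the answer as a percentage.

6.083144%

By parent–child attribution (R1), Mina Iyer is treated as also owning Zara Iyer's interest in Harbor Textiles S.p.A, giving 48% + 19% = 67%.
By parent–child attribution (R1), Mina Iyer is treated as also owning Zara Iyer's interest in Quarry Foods Inc, giving 76% + 24% = 100%.
Chain via Harbor Textiles S.p.A. → Granite Mining NL → Oakhollow Group plc (R3): 67% × 68% × 66% × 14% = 4.209744% of Wildmere Partners LP.
Chain via Quarry Foods Inc. → Ashford Ventures LLC → Crosswind Shipping BV (R3): 100% × 17% × 29% × 38% = 1.8734% of Wildmere Partners LP.
Aggregating (R2): 4.209744% + 1.8734% = 6.083144%.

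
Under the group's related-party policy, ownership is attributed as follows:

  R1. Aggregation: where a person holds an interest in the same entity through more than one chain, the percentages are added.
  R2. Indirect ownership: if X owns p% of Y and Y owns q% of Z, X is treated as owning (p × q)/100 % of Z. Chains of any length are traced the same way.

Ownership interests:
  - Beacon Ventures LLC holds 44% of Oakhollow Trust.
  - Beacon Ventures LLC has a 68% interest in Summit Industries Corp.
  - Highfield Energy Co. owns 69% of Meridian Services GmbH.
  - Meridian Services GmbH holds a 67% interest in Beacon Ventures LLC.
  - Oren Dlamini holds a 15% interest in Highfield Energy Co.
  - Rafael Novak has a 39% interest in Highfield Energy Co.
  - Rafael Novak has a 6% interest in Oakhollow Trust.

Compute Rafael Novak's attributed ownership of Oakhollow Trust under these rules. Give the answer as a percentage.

Chain via Highfield Energy Co. → Meridian Services GmbH → Beacon Ventures LLC (R2): 39% × 69% × 67% × 44% = 7.933068% of Oakhollow Trust.
Direct interest in Oakhollow Trust: 6%.
Aggregating (R1): 7.933068% + 6% = 13.933068%.

13.933068%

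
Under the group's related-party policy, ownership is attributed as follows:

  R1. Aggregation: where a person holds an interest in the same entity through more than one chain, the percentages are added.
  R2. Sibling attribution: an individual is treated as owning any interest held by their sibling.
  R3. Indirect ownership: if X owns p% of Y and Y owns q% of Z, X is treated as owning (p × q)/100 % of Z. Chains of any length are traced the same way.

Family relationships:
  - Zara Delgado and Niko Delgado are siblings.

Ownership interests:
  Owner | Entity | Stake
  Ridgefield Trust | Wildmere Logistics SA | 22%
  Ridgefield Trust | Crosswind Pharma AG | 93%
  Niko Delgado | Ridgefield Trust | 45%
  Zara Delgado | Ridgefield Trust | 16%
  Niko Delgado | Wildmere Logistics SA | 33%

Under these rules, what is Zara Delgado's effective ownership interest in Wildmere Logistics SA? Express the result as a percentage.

46.42%

By sibling attribution (R2), Zara Delgado is treated as also owning Niko Delgado's interest in Ridgefield Trust, giving 16% + 45% = 61%.
By sibling attribution (R2), Zara Delgado is treated as owning Niko Delgado's 33% interest in Wildmere Logistics SA.
Chain via Ridgefield Trust (R3): 61% × 22% = 13.42% of Wildmere Logistics SA.
Direct interest in Wildmere Logistics SA: 33%.
Aggregating (R1): 13.42% + 33% = 46.42%.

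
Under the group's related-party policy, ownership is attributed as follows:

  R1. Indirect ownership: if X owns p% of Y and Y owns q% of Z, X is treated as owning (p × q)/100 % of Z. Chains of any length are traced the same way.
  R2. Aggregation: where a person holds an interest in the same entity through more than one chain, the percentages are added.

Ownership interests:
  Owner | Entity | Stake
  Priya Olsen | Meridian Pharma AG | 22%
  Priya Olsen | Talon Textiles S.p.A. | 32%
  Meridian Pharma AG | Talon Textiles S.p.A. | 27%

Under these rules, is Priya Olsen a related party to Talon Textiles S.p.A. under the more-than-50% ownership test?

Chain via Meridian Pharma AG (R1): 22% × 27% = 5.94% of Talon Textiles S.p.A.
Direct interest in Talon Textiles S.p.A: 32%.
Aggregating (R2): 5.94% + 32% = 37.94%.
37.94% does not exceed the 50% threshold, so Priya is not a related party to Talon Textiles S.p.A.

No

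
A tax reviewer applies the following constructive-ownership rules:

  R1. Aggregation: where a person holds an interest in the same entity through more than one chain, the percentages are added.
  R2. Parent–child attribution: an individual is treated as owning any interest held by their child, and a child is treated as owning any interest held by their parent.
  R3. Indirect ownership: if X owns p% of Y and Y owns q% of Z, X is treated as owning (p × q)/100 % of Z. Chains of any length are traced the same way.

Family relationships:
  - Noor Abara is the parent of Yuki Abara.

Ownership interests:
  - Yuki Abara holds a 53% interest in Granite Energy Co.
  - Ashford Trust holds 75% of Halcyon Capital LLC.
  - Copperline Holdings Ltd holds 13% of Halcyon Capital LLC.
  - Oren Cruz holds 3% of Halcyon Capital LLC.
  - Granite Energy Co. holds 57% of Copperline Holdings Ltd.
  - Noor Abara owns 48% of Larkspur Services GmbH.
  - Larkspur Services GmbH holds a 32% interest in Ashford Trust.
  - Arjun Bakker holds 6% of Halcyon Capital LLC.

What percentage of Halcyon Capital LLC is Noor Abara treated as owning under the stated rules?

By parent–child attribution (R2), Noor Abara is treated as owning Yuki Abara's 53% interest in Granite Energy Co.
Chain via Larkspur Services GmbH → Ashford Trust (R3): 48% × 32% × 75% = 11.52% of Halcyon Capital LLC.
Chain via Granite Energy Co. → Copperline Holdings Ltd (R3): 53% × 57% × 13% = 3.9273% of Halcyon Capital LLC.
Aggregating (R1): 11.52% + 3.9273% = 15.4473%.

15.4473%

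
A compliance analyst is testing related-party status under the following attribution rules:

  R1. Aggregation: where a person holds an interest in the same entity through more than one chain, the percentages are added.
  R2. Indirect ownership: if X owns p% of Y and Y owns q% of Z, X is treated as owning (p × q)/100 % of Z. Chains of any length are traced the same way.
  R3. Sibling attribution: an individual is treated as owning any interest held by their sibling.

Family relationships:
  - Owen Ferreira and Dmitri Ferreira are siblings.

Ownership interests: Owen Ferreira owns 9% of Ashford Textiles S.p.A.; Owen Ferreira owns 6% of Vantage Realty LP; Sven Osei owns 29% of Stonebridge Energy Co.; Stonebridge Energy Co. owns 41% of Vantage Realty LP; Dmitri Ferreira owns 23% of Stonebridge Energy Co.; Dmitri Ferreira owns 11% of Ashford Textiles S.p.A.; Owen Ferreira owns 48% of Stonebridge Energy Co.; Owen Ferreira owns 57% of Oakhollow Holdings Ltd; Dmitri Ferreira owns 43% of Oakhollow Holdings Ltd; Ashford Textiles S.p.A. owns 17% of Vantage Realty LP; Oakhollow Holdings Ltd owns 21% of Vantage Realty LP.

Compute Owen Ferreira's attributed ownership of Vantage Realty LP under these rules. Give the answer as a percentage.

59.51%

By sibling attribution (R3), Owen Ferreira is treated as also owning Dmitri Ferreira's interest in Stonebridge Energy Co, giving 48% + 23% = 71%.
By sibling attribution (R3), Owen Ferreira is treated as also owning Dmitri Ferreira's interest in Ashford Textiles S.p.A, giving 9% + 11% = 20%.
By sibling attribution (R3), Owen Ferreira is treated as also owning Dmitri Ferreira's interest in Oakhollow Holdings Ltd, giving 57% + 43% = 100%.
Chain via Stonebridge Energy Co. (R2): 71% × 41% = 29.11% of Vantage Realty LP.
Chain via Ashford Textiles S.p.A. (R2): 20% × 17% = 3.4% of Vantage Realty LP.
Chain via Oakhollow Holdings Ltd (R2): 100% × 21% = 21% of Vantage Realty LP.
Direct interest in Vantage Realty LP: 6%.
Aggregating (R1): 29.11% + 3.4% + 21% + 6% = 59.51%.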